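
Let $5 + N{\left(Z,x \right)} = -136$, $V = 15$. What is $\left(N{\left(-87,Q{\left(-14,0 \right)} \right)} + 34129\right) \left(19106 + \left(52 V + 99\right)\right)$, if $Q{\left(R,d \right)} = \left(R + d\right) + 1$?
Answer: $679250180$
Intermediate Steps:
$Q{\left(R,d \right)} = 1 + R + d$
$N{\left(Z,x \right)} = -141$ ($N{\left(Z,x \right)} = -5 - 136 = -141$)
$\left(N{\left(-87,Q{\left(-14,0 \right)} \right)} + 34129\right) \left(19106 + \left(52 V + 99\right)\right) = \left(-141 + 34129\right) \left(19106 + \left(52 \cdot 15 + 99\right)\right) = 33988 \left(19106 + \left(780 + 99\right)\right) = 33988 \left(19106 + 879\right) = 33988 \cdot 19985 = 679250180$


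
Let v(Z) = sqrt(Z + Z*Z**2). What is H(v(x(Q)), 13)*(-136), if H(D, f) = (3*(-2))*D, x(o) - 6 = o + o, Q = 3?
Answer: 1632*sqrt(435) ≈ 34038.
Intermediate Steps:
x(o) = 6 + 2*o (x(o) = 6 + (o + o) = 6 + 2*o)
v(Z) = sqrt(Z + Z**3)
H(D, f) = -6*D
H(v(x(Q)), 13)*(-136) = -6*sqrt((6 + 2*3) + (6 + 2*3)**3)*(-136) = -6*sqrt((6 + 6) + (6 + 6)**3)*(-136) = -6*sqrt(12 + 12**3)*(-136) = -6*sqrt(12 + 1728)*(-136) = -12*sqrt(435)*(-136) = 1632*sqrt(435)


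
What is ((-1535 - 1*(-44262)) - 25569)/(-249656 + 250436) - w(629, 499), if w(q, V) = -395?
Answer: 162629/390 ≈ 417.00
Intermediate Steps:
((-1535 - 1*(-44262)) - 25569)/(-249656 + 250436) - w(629, 499) = ((-1535 - 1*(-44262)) - 25569)/(-249656 + 250436) - 1*(-395) = ((-1535 + 44262) - 25569)/780 + 395 = (42727 - 25569)*(1/780) + 395 = 17158*(1/780) + 395 = 8579/390 + 395 = 162629/390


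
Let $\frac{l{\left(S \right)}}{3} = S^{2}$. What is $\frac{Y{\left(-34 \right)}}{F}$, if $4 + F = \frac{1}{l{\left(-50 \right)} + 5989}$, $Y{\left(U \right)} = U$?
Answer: $\frac{458626}{53955} \approx 8.5002$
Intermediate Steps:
$l{\left(S \right)} = 3 S^{2}$
$F = - \frac{53955}{13489}$ ($F = -4 + \frac{1}{3 \left(-50\right)^{2} + 5989} = -4 + \frac{1}{3 \cdot 2500 + 5989} = -4 + \frac{1}{7500 + 5989} = -4 + \frac{1}{13489} = - \frac{53955}{13489} \approx -3.9999$)
$\frac{Y{\left(-34 \right)}}{F} = - \frac{34}{- \frac{53955}{13489}} = \left(-34\right) \left(- \frac{13489}{53955}\right) = \frac{458626}{53955}$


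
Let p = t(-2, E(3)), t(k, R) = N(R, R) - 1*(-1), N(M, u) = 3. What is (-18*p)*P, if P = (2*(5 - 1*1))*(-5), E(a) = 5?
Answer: 2880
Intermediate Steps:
t(k, R) = 4 (t(k, R) = 3 - 1*(-1) = 3 + 1 = 4)
p = 4
P = -40 (P = (2*(5 - 1))*(-5) = (2*4)*(-5) = 8*(-5) = -40)
(-18*p)*P = -18*4*(-40) = -72*(-40) = 2880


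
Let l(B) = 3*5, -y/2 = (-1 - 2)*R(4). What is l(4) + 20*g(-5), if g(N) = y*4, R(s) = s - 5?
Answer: -465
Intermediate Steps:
R(s) = -5 + s
y = -6 (y = -2*(-1 - 2)*(-5 + 4) = -(-6)*(-1) = -2*3 = -6)
l(B) = 15
g(N) = -24 (g(N) = -6*4 = -24)
l(4) + 20*g(-5) = 15 + 20*(-24) = 15 - 480 = -465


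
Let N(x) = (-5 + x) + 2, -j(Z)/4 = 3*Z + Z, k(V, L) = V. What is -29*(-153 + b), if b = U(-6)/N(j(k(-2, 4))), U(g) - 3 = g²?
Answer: 4398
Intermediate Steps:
j(Z) = -16*Z (j(Z) = -4*(3*Z + Z) = -16*Z)
N(x) = -3 + x
U(g) = 3 + g²
b = 39/29 (b = (3 + (-6)²)/(-3 - 16*(-2)) = (3 + 36)/(-3 + 32) = 39/29 ≈ 1.3448)
-29*(-153 + b) = -29*(-153 + 39/29) = -29*(-4398/29) = 4398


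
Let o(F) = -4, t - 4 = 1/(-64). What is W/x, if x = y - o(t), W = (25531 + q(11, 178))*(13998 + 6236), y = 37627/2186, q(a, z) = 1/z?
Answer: 100505500608478/4127019 ≈ 2.4353e+7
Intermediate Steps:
t = 255/64 (t = 4 + 1/(-64) = 4 - 1/64 = 255/64 ≈ 3.9844)
y = 37627/2186 (y = 37627*(1/2186) = 37627/2186 ≈ 17.213)
W = 45976898723/89 (W = (25531 + 1/178)*(13998 + 6236) = (25531 + 1/178)*20234 = (4544519/178)*20234 = 45976898723/89 ≈ 5.1659e+8)
x = 46371/2186 (x = 37627/2186 - 1*(-4) = 37627/2186 + 4 = 46371/2186 ≈ 21.213)
W/x = 45976898723/(89*(46371/2186)) = (45976898723/89)*(2186/46371) = 100505500608478/4127019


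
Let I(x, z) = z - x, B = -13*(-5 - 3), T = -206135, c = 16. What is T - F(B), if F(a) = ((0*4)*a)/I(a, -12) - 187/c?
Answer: -3297973/16 ≈ -2.0612e+5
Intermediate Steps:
B = 104 (B = -13*(-8) = 104)
F(a) = -187/16 (F(a) = ((0*4)*a)/(-12 - a) - 187/16 = (0*a)/(-12 - a) - 187*1/16 = 0/(-12 - a) - 187/16 = 0 - 187/16 = -187/16)
T - F(B) = -206135 - 1*(-187/16) = -206135 + 187/16 = -3297973/16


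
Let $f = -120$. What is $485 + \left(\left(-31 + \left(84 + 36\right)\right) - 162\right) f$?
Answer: $9245$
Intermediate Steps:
$485 + \left(\left(-31 + \left(84 + 36\right)\right) - 162\right) f = 485 + \left(\left(-31 + \left(84 + 36\right)\right) - 162\right) \left(-120\right) = 485 + \left(\left(-31 + 120\right) - 162\right) \left(-120\right) = 485 + \left(89 - 162\right) \left(-120\right) = 485 - -8760 = 485 + 8760 = 9245$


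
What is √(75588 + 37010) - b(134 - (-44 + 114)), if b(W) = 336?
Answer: -336 + √112598 ≈ -0.44375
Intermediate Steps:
√(75588 + 37010) - b(134 - (-44 + 114)) = √(75588 + 37010) - 1*336 = √112598 - 336 = -336 + √112598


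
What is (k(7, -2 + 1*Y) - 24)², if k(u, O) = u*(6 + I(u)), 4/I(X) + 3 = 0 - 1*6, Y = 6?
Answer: 17956/81 ≈ 221.68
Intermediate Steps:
I(X) = -4/9 (I(X) = 4/(-3 + (0 - 1*6)) = 4/(-3 + (0 - 6)) = 4/(-3 - 6) = 4/(-9) = 4*(-⅑) = -4/9)
k(u, O) = 50*u/9 (k(u, O) = u*(6 - 4/9) = u*(50/9) = 50*u/9)
(k(7, -2 + 1*Y) - 24)² = ((50/9)*7 - 24)² = (350/9 - 24)² = (134/9)² = 17956/81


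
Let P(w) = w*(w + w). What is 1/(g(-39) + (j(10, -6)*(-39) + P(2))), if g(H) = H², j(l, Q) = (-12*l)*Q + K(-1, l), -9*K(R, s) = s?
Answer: -3/79523 ≈ -3.7725e-5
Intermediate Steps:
P(w) = 2*w² (P(w) = w*(2*w) = 2*w²)
K(R, s) = -s/9
j(l, Q) = -l/9 - 12*Q*l (j(l, Q) = (-12*l)*Q - l/9 = -12*Q*l - l/9 = -l/9 - 12*Q*l)
1/(g(-39) + (j(10, -6)*(-39) + P(2))) = 1/((-39)² + (((⅑)*10*(-1 - 108*(-6)))*(-39) + 2*2²)) = 1/(1521 + (((⅑)*10*(-1 + 648))*(-39) + 2*4)) = 1/(1521 + (((⅑)*10*647)*(-39) + 8)) = 1/(1521 + ((6470/9)*(-39) + 8)) = 1/(1521 + (-84110/3 + 8)) = 1/(1521 - 84086/3) = 1/(-79523/3) = -3/79523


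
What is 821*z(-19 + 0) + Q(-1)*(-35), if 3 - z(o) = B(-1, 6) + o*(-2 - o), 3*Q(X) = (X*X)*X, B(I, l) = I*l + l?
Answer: 802973/3 ≈ 2.6766e+5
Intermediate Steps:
B(I, l) = l + I*l
Q(X) = X³/3 (Q(X) = ((X*X)*X)/3 = (X²*X)/3 = X³/3)
z(o) = 3 - o*(-2 - o) (z(o) = 3 - (6*(1 - 1) + o*(-2 - o)) = 3 - (6*0 + o*(-2 - o)) = 3 - (0 + o*(-2 - o)) = 3 - o*(-2 - o))
821*z(-19 + 0) + Q(-1)*(-35) = 821*(3 + (-19 + 0)² + 2*(-19 + 0)) + ((⅓)*(-1)³)*(-35) = 821*(3 + (-19)² + 2*(-19)) + ((⅓)*(-1))*(-35) = 821*(3 + 361 - 38) - ⅓*(-35) = 821*326 + 35/3 = 267646 + 35/3 = 802973/3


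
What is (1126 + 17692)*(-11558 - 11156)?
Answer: -427432052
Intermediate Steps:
(1126 + 17692)*(-11558 - 11156) = 18818*(-22714) = -427432052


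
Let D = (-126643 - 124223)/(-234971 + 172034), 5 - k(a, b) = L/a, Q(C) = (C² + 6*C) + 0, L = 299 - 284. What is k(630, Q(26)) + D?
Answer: 125345/13986 ≈ 8.9622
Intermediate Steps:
L = 15
Q(C) = C² + 6*C
k(a, b) = 5 - 15/a
D = 3982/999 (D = -250866/(-62937) = -250866*(-1/62937) = 3982/999 ≈ 3.9860)
k(630, Q(26)) + D = (5 - 15/630) + 3982/999 = (5 - 15*1/630) + 3982/999 = (5 - 1/42) + 3982/999 = 209/42 + 3982/999 = 125345/13986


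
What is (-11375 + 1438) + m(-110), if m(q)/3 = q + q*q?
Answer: 26033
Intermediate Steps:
m(q) = 3*q + 3*q² (m(q) = 3*(q + q*q) = 3*(q + q²) = 3*q + 3*q²)
(-11375 + 1438) + m(-110) = (-11375 + 1438) + 3*(-110)*(1 - 110) = -9937 + 3*(-110)*(-109) = -9937 + 35970 = 26033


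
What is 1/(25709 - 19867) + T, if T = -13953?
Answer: -81513425/5842 ≈ -13953.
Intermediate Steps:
1/(25709 - 19867) + T = 1/(25709 - 19867) - 13953 = 1/5842 - 13953 = -81513425/5842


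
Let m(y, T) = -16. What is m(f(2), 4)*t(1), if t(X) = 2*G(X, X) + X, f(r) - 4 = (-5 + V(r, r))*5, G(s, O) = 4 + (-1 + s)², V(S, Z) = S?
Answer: -144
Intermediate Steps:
f(r) = -21 + 5*r (f(r) = 4 + (-5 + r)*5 = 4 + (-25 + 5*r) = -21 + 5*r)
t(X) = 8 + X + 2*(-1 + X)² (t(X) = 2*(4 + (-1 + X)²) + X = (8 + 2*(-1 + X)²) + X = 8 + X + 2*(-1 + X)²)
m(f(2), 4)*t(1) = -16*(8 + 1 + 2*(-1 + 1)²) = -16*(8 + 1 + 2*0²) = -16*(8 + 1 + 2*0) = -16*(8 + 1 + 0) = -16*9 = -144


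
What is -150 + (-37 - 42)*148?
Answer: -11842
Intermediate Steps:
-150 + (-37 - 42)*148 = -150 - 79*148 = -150 - 11692 = -11842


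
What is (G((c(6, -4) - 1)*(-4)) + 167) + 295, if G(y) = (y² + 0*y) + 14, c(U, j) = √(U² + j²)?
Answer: 1324 - 64*√13 ≈ 1093.2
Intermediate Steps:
G(y) = 14 + y² (G(y) = (y² + 0) + 14 = y² + 14 = 14 + y²)
(G((c(6, -4) - 1)*(-4)) + 167) + 295 = ((14 + ((√(6² + (-4)²) - 1)*(-4))²) + 167) + 295 = ((14 + ((√(36 + 16) - 1)*(-4))²) + 167) + 295 = ((14 + ((√52 - 1)*(-4))²) + 167) + 295 = ((14 + ((2*√13 - 1)*(-4))²) + 167) + 295 = ((14 + ((-1 + 2*√13)*(-4))²) + 167) + 295 = ((14 + (4 - 8*√13)²) + 167) + 295 = (181 + (4 - 8*√13)²) + 295 = 476 + (4 - 8*√13)²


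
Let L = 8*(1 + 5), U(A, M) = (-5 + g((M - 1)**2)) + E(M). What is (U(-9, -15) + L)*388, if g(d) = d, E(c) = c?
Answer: 110192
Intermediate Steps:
U(A, M) = -5 + M + (-1 + M)**2 (U(A, M) = (-5 + (M - 1)**2) + M = (-5 + (-1 + M)**2) + M = -5 + M + (-1 + M)**2)
L = 48 (L = 8*6 = 48)
(U(-9, -15) + L)*388 = ((-4 + (-15)**2 - 1*(-15)) + 48)*388 = ((-4 + 225 + 15) + 48)*388 = (236 + 48)*388 = 284*388 = 110192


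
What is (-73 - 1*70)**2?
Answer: 20449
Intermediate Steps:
(-73 - 1*70)**2 = (-73 - 70)**2 = (-143)**2 = 20449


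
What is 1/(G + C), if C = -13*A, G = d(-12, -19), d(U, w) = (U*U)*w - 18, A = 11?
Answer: -1/2897 ≈ -0.00034518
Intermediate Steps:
d(U, w) = -18 + w*U² (d(U, w) = U²*w - 18 = w*U² - 18 = -18 + w*U²)
G = -2754 (G = -18 - 19*(-12)² = -18 - 19*144 = -18 - 2736 = -2754)
C = -143 (C = -13*11 = -143)
1/(G + C) = 1/(-2754 - 143) = 1/(-2897) = -1/2897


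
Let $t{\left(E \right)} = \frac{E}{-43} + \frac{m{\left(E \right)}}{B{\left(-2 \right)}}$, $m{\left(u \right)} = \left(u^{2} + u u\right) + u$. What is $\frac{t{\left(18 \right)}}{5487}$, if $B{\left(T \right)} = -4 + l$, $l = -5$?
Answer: $- \frac{3200}{235941} \approx -0.013563$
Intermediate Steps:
$m{\left(u \right)} = u + 2 u^{2}$ ($m{\left(u \right)} = \left(u^{2} + u^{2}\right) + u = 2 u^{2} + u = u + 2 u^{2}$)
$B{\left(T \right)} = -9$ ($B{\left(T \right)} = -4 - 5 = -9$)
$t{\left(E \right)} = - \frac{E}{43} - \frac{E \left(1 + 2 E\right)}{9}$ ($t{\left(E \right)} = \frac{E}{-43} + \frac{E \left(1 + 2 E\right)}{-9} = E \left(- \frac{1}{43}\right) + E \left(1 + 2 E\right) \left(- \frac{1}{9}\right) = - \frac{E}{43} - \frac{E \left(1 + 2 E\right)}{9}$)
$\frac{t{\left(18 \right)}}{5487} = \frac{\frac{2}{387} \cdot 18 \left(-26 - 774\right)}{5487} = \frac{2}{387} \cdot 18 \left(-26 - 774\right) \frac{1}{5487} = \frac{2}{387} \cdot 18 \left(-800\right) \frac{1}{5487} = \left(- \frac{3200}{43}\right) \frac{1}{5487} = - \frac{3200}{235941}$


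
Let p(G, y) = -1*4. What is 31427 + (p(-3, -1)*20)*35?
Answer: 28627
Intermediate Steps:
p(G, y) = -4
31427 + (p(-3, -1)*20)*35 = 31427 - 4*20*35 = 31427 - 80*35 = 31427 - 2800 = 28627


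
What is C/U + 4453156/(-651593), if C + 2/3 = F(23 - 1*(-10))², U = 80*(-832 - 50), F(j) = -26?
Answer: -471982094749/68964603120 ≈ -6.8438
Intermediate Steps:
U = -70560 (U = 80*(-882) = -70560)
C = 2026/3 (C = -⅔ + (-26)² = -⅔ + 676 = 2026/3 ≈ 675.33)
C/U + 4453156/(-651593) = (2026/3)/(-70560) + 4453156/(-651593) = (2026/3)*(-1/70560) + 4453156*(-1/651593) = -1013/105840 - 4453156/651593 = -471982094749/68964603120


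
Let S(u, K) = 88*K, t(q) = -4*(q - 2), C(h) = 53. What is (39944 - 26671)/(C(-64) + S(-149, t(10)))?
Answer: -13273/2763 ≈ -4.8038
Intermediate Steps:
t(q) = 8 - 4*q (t(q) = -4*(-2 + q) = 8 - 4*q)
(39944 - 26671)/(C(-64) + S(-149, t(10))) = (39944 - 26671)/(53 + 88*(8 - 4*10)) = 13273/(53 + 88*(8 - 40)) = 13273/(53 + 88*(-32)) = 13273/(53 - 2816) = 13273/(-2763) = 13273*(-1/2763) = -13273/2763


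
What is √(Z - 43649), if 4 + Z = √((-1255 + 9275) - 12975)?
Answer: √(-43653 + I*√4955) ≈ 0.168 + 208.93*I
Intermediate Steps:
Z = -4 + I*√4955 (Z = -4 + √((-1255 + 9275) - 12975) = -4 + √(8020 - 12975) = -4 + √(-4955) = -4 + I*√4955 ≈ -4.0 + 70.392*I)
√(Z - 43649) = √((-4 + I*√4955) - 43649) = √(-43653 + I*√4955)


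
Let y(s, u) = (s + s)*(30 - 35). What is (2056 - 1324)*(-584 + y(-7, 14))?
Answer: -376248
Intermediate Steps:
y(s, u) = -10*s (y(s, u) = (2*s)*(-5) = -10*s)
(2056 - 1324)*(-584 + y(-7, 14)) = (2056 - 1324)*(-584 - 10*(-7)) = 732*(-584 + 70) = 732*(-514) = -376248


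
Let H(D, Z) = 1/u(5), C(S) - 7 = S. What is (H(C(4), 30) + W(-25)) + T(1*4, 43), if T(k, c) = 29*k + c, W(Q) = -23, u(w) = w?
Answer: 681/5 ≈ 136.20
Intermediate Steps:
C(S) = 7 + S
T(k, c) = c + 29*k
H(D, Z) = ⅕ (H(D, Z) = 1/5 = ⅕)
(H(C(4), 30) + W(-25)) + T(1*4, 43) = (⅕ - 23) + (43 + 29*(1*4)) = -114/5 + (43 + 29*4) = -114/5 + (43 + 116) = -114/5 + 159 = 681/5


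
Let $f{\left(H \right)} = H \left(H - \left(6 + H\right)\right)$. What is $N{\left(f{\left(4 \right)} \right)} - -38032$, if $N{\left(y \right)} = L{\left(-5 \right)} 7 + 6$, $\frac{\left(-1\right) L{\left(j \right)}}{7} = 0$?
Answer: $38038$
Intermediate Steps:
$L{\left(j \right)} = 0$ ($L{\left(j \right)} = \left(-7\right) 0 = 0$)
$f{\left(H \right)} = - 6 H$ ($f{\left(H \right)} = H \left(-6\right) = - 6 H$)
$N{\left(y \right)} = 6$ ($N{\left(y \right)} = 0 \cdot 7 + 6 = 0 + 6 = 6$)
$N{\left(f{\left(4 \right)} \right)} - -38032 = 6 - -38032 = 6 + 38032 = 38038$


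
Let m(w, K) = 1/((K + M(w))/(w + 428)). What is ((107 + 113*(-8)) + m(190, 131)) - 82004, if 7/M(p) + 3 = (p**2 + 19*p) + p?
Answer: -216367964684/2613257 ≈ -82796.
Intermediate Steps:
M(p) = 7/(-3 + p**2 + 20*p) (M(p) = 7/(-3 + ((p**2 + 19*p) + p)) = 7/(-3 + (p**2 + 20*p)) = 7/(-3 + p**2 + 20*p))
m(w, K) = (428 + w)/(K + 7/(-3 + w**2 + 20*w)) (m(w, K) = 1/((K + 7/(-3 + w**2 + 20*w))/(w + 428)) = 1/((K + 7/(-3 + w**2 + 20*w))/(428 + w)) = (428 + w)/(K + 7/(-3 + w**2 + 20*w)))
((107 + 113*(-8)) + m(190, 131)) - 82004 = ((107 + 113*(-8)) + (428 + 190)*(-3 + 190**2 + 20*190)/(7 + 131*(-3 + 190**2 + 20*190))) - 82004 = ((107 - 904) + 618*(-3 + 36100 + 3800)/(7 + 131*(-3 + 36100 + 3800))) - 82004 = (-797 + 618*39897/(7 + 131*39897)) - 82004 = (-797 + 618*39897/(7 + 5226507)) - 82004 = (-797 + 618*39897/5226514) - 82004 = (-797 + (1/5226514)*618*39897) - 82004 = (-797 + 12328173/2613257) - 82004 = -2070437656/2613257 - 82004 = -216367964684/2613257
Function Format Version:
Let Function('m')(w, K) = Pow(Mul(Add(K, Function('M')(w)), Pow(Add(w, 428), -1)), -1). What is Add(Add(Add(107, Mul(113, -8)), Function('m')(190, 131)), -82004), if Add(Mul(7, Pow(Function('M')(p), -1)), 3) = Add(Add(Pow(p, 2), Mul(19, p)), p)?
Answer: Rational(-216367964684, 2613257) ≈ -82796.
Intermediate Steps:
Function('M')(p) = Mul(7, Pow(Add(-3, Pow(p, 2), Mul(20, p)), -1)) (Function('M')(p) = Mul(7, Pow(Add(-3, Add(Add(Pow(p, 2), Mul(19, p)), p)), -1)) = Mul(7, Pow(Add(-3, Add(Pow(p, 2), Mul(20, p))), -1)) = Mul(7, Pow(Add(-3, Pow(p, 2), Mul(20, p)), -1)))
Function('m')(w, K) = Mul(Pow(Add(K, Mul(7, Pow(Add(-3, Pow(w, 2), Mul(20, w)), -1))), -1), Add(428, w)) (Function('m')(w, K) = Pow(Mul(Add(K, Mul(7, Pow(Add(-3, Pow(w, 2), Mul(20, w)), -1))), Pow(Add(w, 428), -1)), -1) = Pow(Mul(Add(K, Mul(7, Pow(Add(-3, Pow(w, 2), Mul(20, w)), -1))), Pow(Add(428, w), -1)), -1) = Pow(Mul(Pow(Add(428, w), -1), Add(K, Mul(7, Pow(Add(-3, Pow(w, 2), Mul(20, w)), -1)))), -1) = Mul(Pow(Add(K, Mul(7, Pow(Add(-3, Pow(w, 2), Mul(20, w)), -1))), -1), Add(428, w)))
Add(Add(Add(107, Mul(113, -8)), Function('m')(190, 131)), -82004) = Add(Add(Add(107, Mul(113, -8)), Mul(Pow(Add(7, Mul(131, Add(-3, Pow(190, 2), Mul(20, 190)))), -1), Add(428, 190), Add(-3, Pow(190, 2), Mul(20, 190)))), -82004) = Add(Add(Add(107, -904), Mul(Pow(Add(7, Mul(131, Add(-3, 36100, 3800))), -1), 618, Add(-3, 36100, 3800))), -82004) = Add(Add(-797, Mul(Pow(Add(7, Mul(131, 39897)), -1), 618, 39897)), -82004) = Add(Add(-797, Mul(Pow(Add(7, 5226507), -1), 618, 39897)), -82004) = Add(Add(-797, Mul(Pow(5226514, -1), 618, 39897)), -82004) = Add(Add(-797, Mul(Rational(1, 5226514), 618, 39897)), -82004) = Add(Add(-797, Rational(12328173, 2613257)), -82004) = Add(Rational(-2070437656, 2613257), -82004) = Rational(-216367964684, 2613257)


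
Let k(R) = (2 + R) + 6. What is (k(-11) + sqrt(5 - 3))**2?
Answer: (-3 + sqrt(2))**2 ≈ 2.5147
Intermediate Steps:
k(R) = 8 + R
(k(-11) + sqrt(5 - 3))**2 = ((8 - 11) + sqrt(5 - 3))**2 = (-3 + sqrt(2))**2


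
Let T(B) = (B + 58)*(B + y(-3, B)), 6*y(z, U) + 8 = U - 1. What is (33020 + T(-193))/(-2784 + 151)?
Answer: -63620/2633 ≈ -24.163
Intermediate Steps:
y(z, U) = -3/2 + U/6 (y(z, U) = -4/3 + (U - 1)/6 = -4/3 + (-1 + U)/6 = -4/3 + (-⅙ + U/6) = -3/2 + U/6)
T(B) = (58 + B)*(-3/2 + 7*B/6) (T(B) = (B + 58)*(B + (-3/2 + B/6)) = (58 + B)*(-3/2 + 7*B/6))
(33020 + T(-193))/(-2784 + 151) = (33020 + (-87 + (7/6)*(-193)² + (397/6)*(-193)))/(-2784 + 151) = (33020 + (-87 + (7/6)*37249 - 76621/6))/(-2633) = (33020 + (-87 + 260743/6 - 76621/6))*(-1/2633) = (33020 + 30600)*(-1/2633) = 63620*(-1/2633) = -63620/2633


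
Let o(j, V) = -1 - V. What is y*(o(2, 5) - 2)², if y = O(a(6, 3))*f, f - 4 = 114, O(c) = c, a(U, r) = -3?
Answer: -22656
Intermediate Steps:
f = 118 (f = 4 + 114 = 118)
y = -354 (y = -3*118 = -354)
y*(o(2, 5) - 2)² = -354*((-1 - 1*5) - 2)² = -354*((-1 - 5) - 2)² = -354*(-6 - 2)² = -354*(-8)² = -354*64 = -22656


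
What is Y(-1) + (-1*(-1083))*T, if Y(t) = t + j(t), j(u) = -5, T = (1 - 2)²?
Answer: 1077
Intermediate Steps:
T = 1 (T = (-1)² = 1)
Y(t) = -5 + t (Y(t) = t - 5 = -5 + t)
Y(-1) + (-1*(-1083))*T = (-5 - 1) - 1*(-1083)*1 = -6 + 1083*1 = -6 + 1083 = 1077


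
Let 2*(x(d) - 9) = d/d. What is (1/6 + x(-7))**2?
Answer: 841/9 ≈ 93.444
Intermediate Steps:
x(d) = 19/2 (x(d) = 9 + (d/d)/2 = 9 + (1/2)*1 = 9 + 1/2 = 19/2)
(1/6 + x(-7))**2 = (1/6 + 19/2)**2 = (29/3)**2 = 841/9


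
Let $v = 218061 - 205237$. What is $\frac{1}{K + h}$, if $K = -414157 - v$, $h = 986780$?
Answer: $\frac{1}{559799} \approx 1.7864 \cdot 10^{-6}$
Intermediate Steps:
$v = 12824$ ($v = 218061 - 205237 = 12824$)
$K = -426981$ ($K = -414157 - 12824 = -426981$)
$\frac{1}{K + h} = \frac{1}{-426981 + 986780} = \frac{1}{559799}$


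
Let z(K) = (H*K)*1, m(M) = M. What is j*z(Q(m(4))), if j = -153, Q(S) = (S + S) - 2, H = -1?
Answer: 918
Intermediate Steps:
Q(S) = -2 + 2*S (Q(S) = 2*S - 2 = -2 + 2*S)
z(K) = -K (z(K) = -K*1 = -K)
j*z(Q(m(4))) = -(-153)*(-2 + 2*4) = -(-153)*(-2 + 8) = -(-153)*6 = -153*(-6) = 918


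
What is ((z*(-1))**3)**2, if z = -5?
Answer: 15625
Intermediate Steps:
((z*(-1))**3)**2 = ((-5*(-1))**3)**2 = (5**3)**2 = 125**2 = 15625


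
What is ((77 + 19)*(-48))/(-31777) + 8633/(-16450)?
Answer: -198529241/522731650 ≈ -0.37979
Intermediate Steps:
((77 + 19)*(-48))/(-31777) + 8633/(-16450) = (96*(-48))*(-1/31777) + 8633*(-1/16450) = -4608*(-1/31777) - 8633/16450 = 4608/31777 - 8633/16450 = -198529241/522731650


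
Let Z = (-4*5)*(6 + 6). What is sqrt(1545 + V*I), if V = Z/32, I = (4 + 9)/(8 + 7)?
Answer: sqrt(6154)/2 ≈ 39.224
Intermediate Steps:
Z = -240 (Z = -20*12 = -240)
I = 13/15 ≈ 0.86667
V = -15/2 (V = -240/32 = -240*1/32 = -15/2 ≈ -7.5000)
sqrt(1545 + V*I) = sqrt(1545 - 15/2*13/15) = sqrt(1545 - 13/2) = sqrt(3077/2) = sqrt(6154)/2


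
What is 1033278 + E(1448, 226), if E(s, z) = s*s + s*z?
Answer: 3457230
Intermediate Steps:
E(s, z) = s² + s*z
1033278 + E(1448, 226) = 1033278 + 1448*(1448 + 226) = 1033278 + 1448*1674 = 1033278 + 2423952 = 3457230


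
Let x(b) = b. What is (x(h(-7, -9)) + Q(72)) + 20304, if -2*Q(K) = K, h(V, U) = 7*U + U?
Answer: 20196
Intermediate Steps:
h(V, U) = 8*U
Q(K) = -K/2
(x(h(-7, -9)) + Q(72)) + 20304 = (8*(-9) - ½*72) + 20304 = (-72 - 36) + 20304 = -108 + 20304 = 20196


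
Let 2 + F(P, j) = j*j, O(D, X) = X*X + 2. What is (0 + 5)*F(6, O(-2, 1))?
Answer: 35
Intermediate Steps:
O(D, X) = 2 + X² (O(D, X) = X² + 2 = 2 + X²)
F(P, j) = -2 + j² (F(P, j) = -2 + j*j = -2 + j²)
(0 + 5)*F(6, O(-2, 1)) = (0 + 5)*(-2 + (2 + 1²)²) = 5*(-2 + (2 + 1)²) = 5*(-2 + 3²) = 5*(-2 + 9) = 5*7 = 35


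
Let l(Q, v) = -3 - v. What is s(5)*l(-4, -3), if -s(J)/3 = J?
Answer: 0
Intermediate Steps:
s(J) = -3*J
s(5)*l(-4, -3) = (-3*5)*(-3 - 1*(-3)) = -15*(-3 + 3) = -15*0 = 0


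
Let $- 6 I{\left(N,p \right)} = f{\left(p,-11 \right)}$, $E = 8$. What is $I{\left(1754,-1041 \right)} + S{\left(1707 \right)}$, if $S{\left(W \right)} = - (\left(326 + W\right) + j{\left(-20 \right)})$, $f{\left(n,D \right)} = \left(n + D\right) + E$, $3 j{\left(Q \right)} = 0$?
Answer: $-1859$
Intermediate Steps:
$j{\left(Q \right)} = 0$ ($j{\left(Q \right)} = \frac{1}{3} \cdot 0 = 0$)
$f{\left(n,D \right)} = 8 + D + n$ ($f{\left(n,D \right)} = \left(n + D\right) + 8 = \left(D + n\right) + 8 = 8 + D + n$)
$I{\left(N,p \right)} = \frac{1}{2} - \frac{p}{6}$ ($I{\left(N,p \right)} = - \frac{8 - 11 + p}{6} = - \frac{-3 + p}{6} = \frac{1}{2} - \frac{p}{6}$)
$S{\left(W \right)} = -326 - W$ ($S{\left(W \right)} = - (\left(326 + W\right) + 0) = - (326 + W) = -326 - W$)
$I{\left(1754,-1041 \right)} + S{\left(1707 \right)} = \left(\frac{1}{2} - - \frac{347}{2}\right) - 2033 = \left(\frac{1}{2} + \frac{347}{2}\right) - 2033 = 174 - 2033 = -1859$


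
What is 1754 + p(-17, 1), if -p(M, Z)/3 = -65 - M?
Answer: 1898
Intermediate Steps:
p(M, Z) = 195 + 3*M (p(M, Z) = -3*(-65 - M) = 195 + 3*M)
1754 + p(-17, 1) = 1754 + (195 + 3*(-17)) = 1754 + (195 - 51) = 1754 + 144 = 1898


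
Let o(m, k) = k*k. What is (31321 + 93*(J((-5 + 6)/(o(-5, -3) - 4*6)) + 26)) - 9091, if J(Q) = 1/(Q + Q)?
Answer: 47901/2 ≈ 23951.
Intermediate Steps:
o(m, k) = k²
J(Q) = 1/(2*Q)
(31321 + 93*(J((-5 + 6)/(o(-5, -3) - 4*6)) + 26)) - 9091 = (31321 + 93*(1/(2*(((-5 + 6)/((-3)² - 4*6)))) + 26)) - 9091 = (31321 + 93*(1/(2*((1/(9 - 24)))) + 26)) - 9091 = (31321 + 93*(1/(2*((1/(-15)))) + 26)) - 9091 = (31321 + 93*(1/(2*((1*(-1/15)))) + 26)) - 9091 = (31321 + 93*(1/(2*(-1/15)) + 26)) - 9091 = (31321 + 93*((½)*(-15) + 26)) - 9091 = (31321 + 93*(-15/2 + 26)) - 9091 = (31321 + 93*(37/2)) - 9091 = (31321 + 3441/2) - 9091 = 66083/2 - 9091 = 47901/2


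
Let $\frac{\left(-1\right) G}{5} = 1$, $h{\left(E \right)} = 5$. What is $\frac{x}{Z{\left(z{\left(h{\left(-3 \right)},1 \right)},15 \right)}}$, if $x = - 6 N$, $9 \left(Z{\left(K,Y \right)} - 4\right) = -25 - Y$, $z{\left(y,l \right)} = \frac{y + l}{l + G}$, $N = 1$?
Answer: $\frac{27}{2} \approx 13.5$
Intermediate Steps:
$G = -5$ ($G = \left(-5\right) 1 = -5$)
$z{\left(y,l \right)} = \frac{l + y}{-5 + l}$ ($z{\left(y,l \right)} = \frac{y + l}{l - 5} = \frac{l + y}{-5 + l}$)
$Z{\left(K,Y \right)} = \frac{11}{9} - \frac{Y}{9}$ ($Z{\left(K,Y \right)} = 4 + \frac{-25 - Y}{9} = 4 - \left(\frac{25}{9} + \frac{Y}{9}\right) = \frac{11}{9} - \frac{Y}{9}$)
$x = -6$ ($x = \left(-6\right) 1 = -6$)
$\frac{x}{Z{\left(z{\left(h{\left(-3 \right)},1 \right)},15 \right)}} = - \frac{6}{\frac{11}{9} - \frac{5}{3}} = - \frac{6}{- \frac{4}{9}} = \left(-6\right) \left(- \frac{9}{4}\right) = \frac{27}{2}$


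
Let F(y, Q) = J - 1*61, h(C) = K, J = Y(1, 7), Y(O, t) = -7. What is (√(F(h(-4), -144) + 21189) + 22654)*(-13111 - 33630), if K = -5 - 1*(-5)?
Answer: -1058870614 - 46741*√21121 ≈ -1.0657e+9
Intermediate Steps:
K = 0 (K = -5 + 5 = 0)
J = -7
h(C) = 0
F(y, Q) = -68 (F(y, Q) = -7 - 1*61 = -7 - 61 = -68)
(√(F(h(-4), -144) + 21189) + 22654)*(-13111 - 33630) = (√(-68 + 21189) + 22654)*(-13111 - 33630) = (√21121 + 22654)*(-46741) = (22654 + √21121)*(-46741) = -1058870614 - 46741*√21121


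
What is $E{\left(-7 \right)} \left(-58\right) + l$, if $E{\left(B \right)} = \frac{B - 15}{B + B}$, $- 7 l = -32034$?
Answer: $\frac{31396}{7} \approx 4485.1$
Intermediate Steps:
$l = \frac{32034}{7}$ ($l = \left(- \frac{1}{7}\right) \left(-32034\right) = \frac{32034}{7} \approx 4576.3$)
$E{\left(B \right)} = \frac{-15 + B}{2 B}$
$E{\left(-7 \right)} \left(-58\right) + l = \frac{-15 - 7}{2 \left(-7\right)} \left(-58\right) + \frac{32034}{7} = \frac{1}{2} \left(- \frac{1}{7}\right) \left(-22\right) \left(-58\right) + \frac{32034}{7} = \frac{11}{7} \left(-58\right) + \frac{32034}{7} = - \frac{638}{7} + \frac{32034}{7} = \frac{31396}{7}$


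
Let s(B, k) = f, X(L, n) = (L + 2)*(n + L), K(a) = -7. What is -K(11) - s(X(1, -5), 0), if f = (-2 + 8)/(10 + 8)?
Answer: 20/3 ≈ 6.6667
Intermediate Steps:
f = ⅓ (f = 6/18 = 6*(1/18) = ⅓ ≈ 0.33333)
X(L, n) = (2 + L)*(L + n)
s(B, k) = ⅓
-K(11) - s(X(1, -5), 0) = -1*(-7) - 1*⅓ = 7 - ⅓ = 20/3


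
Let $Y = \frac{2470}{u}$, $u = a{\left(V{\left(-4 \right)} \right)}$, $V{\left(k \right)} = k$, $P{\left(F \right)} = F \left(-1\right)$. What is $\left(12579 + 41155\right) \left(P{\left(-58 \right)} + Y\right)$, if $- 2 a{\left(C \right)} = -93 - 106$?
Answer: $\frac{885643788}{199} \approx 4.4505 \cdot 10^{6}$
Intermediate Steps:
$P{\left(F \right)} = - F$
$a{\left(C \right)} = \frac{199}{2}$ ($a{\left(C \right)} = - \frac{-93 - 106}{2} = \left(- \frac{1}{2}\right) \left(-199\right) = \frac{199}{2}$)
$u = \frac{199}{2} \approx 99.5$
$Y = \frac{4940}{199}$ ($Y = \frac{2470}{\frac{199}{2}} = 2470 \cdot \frac{2}{199} = \frac{4940}{199} \approx 24.824$)
$\left(12579 + 41155\right) \left(P{\left(-58 \right)} + Y\right) = \left(12579 + 41155\right) \left(\left(-1\right) \left(-58\right) + \frac{4940}{199}\right) = 53734 \left(58 + \frac{4940}{199}\right) = 53734 \cdot \frac{16482}{199} = \frac{885643788}{199}$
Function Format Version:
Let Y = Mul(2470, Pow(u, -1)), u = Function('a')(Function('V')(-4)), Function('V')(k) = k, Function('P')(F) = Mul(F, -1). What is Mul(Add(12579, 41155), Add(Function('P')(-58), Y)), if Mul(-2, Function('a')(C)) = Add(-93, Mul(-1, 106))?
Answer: Rational(885643788, 199) ≈ 4.4505e+6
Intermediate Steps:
Function('P')(F) = Mul(-1, F)
Function('a')(C) = Rational(199, 2) (Function('a')(C) = Mul(Rational(-1, 2), Add(-93, Mul(-1, 106))) = Mul(Rational(-1, 2), Add(-93, -106)) = Mul(Rational(-1, 2), -199) = Rational(199, 2))
u = Rational(199, 2) ≈ 99.500
Y = Rational(4940, 199) (Y = Mul(2470, Pow(Rational(199, 2), -1)) = Mul(2470, Rational(2, 199)) = Rational(4940, 199) ≈ 24.824)
Mul(Add(12579, 41155), Add(Function('P')(-58), Y)) = Mul(Add(12579, 41155), Add(Mul(-1, -58), Rational(4940, 199))) = Mul(53734, Add(58, Rational(4940, 199))) = Mul(53734, Rational(16482, 199)) = Rational(885643788, 199)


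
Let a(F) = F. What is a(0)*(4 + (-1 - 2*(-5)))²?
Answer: 0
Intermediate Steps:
a(0)*(4 + (-1 - 2*(-5)))² = 0*(4 + (-1 - 2*(-5)))² = 0*(4 + (-1 + 10))² = 0*(4 + 9)² = 0*13² = 0*169 = 0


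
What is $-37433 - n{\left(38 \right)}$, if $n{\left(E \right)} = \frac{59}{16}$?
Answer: $- \frac{598987}{16} \approx -37437.0$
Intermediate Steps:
$n{\left(E \right)} = \frac{59}{16}$ ($n{\left(E \right)} = 59 \cdot \frac{1}{16} = \frac{59}{16}$)
$-37433 - n{\left(38 \right)} = -37433 - \frac{59}{16} = - \frac{598987}{16}$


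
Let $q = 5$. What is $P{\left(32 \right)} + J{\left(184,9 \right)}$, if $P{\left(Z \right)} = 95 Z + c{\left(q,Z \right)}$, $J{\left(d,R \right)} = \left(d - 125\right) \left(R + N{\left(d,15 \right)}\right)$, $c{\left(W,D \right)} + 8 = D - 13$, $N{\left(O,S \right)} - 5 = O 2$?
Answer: $25589$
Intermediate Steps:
$N{\left(O,S \right)} = 5 + 2 O$ ($N{\left(O,S \right)} = 5 + O 2 = 5 + 2 O$)
$c{\left(W,D \right)} = -21 + D$ ($c{\left(W,D \right)} = -8 + \left(D - 13\right) = -8 + \left(-13 + D\right) = -21 + D$)
$J{\left(d,R \right)} = \left(-125 + d\right) \left(5 + R + 2 d\right)$ ($J{\left(d,R \right)} = \left(d - 125\right) \left(R + \left(5 + 2 d\right)\right) = \left(-125 + d\right) \left(5 + R + 2 d\right)$)
$P{\left(Z \right)} = -21 + 96 Z$ ($P{\left(Z \right)} = 95 Z + \left(-21 + Z\right) = -21 + 96 Z$)
$P{\left(32 \right)} + J{\left(184,9 \right)} = \left(-21 + 96 \cdot 32\right) - \left(45174 - 67712\right) = \left(-21 + 3072\right) - -22538 = 3051 - -22538 = 3051 + 22538 = 25589$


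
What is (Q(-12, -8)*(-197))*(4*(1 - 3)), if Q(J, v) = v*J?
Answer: 151296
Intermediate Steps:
Q(J, v) = J*v
(Q(-12, -8)*(-197))*(4*(1 - 3)) = (-12*(-8)*(-197))*(4*(1 - 3)) = (96*(-197))*(4*(-2)) = -18912*(-8) = 151296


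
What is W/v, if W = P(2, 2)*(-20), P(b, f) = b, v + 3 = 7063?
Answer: -2/353 ≈ -0.0056657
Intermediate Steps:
v = 7060 (v = -3 + 7063 = 7060)
W = -40 (W = 2*(-20) = -40)
W/v = -40/7060 = -40*1/7060 = -2/353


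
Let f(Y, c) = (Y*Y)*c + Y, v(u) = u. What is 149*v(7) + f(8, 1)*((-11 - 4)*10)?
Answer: -9757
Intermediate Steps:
f(Y, c) = Y + c*Y² (f(Y, c) = Y²*c + Y = c*Y² + Y = Y + c*Y²)
149*v(7) + f(8, 1)*((-11 - 4)*10) = 149*7 + (8*(1 + 8*1))*((-11 - 4)*10) = 1043 + (8*(1 + 8))*(-15*10) = 1043 + (8*9)*(-150) = 1043 + 72*(-150) = 1043 - 10800 = -9757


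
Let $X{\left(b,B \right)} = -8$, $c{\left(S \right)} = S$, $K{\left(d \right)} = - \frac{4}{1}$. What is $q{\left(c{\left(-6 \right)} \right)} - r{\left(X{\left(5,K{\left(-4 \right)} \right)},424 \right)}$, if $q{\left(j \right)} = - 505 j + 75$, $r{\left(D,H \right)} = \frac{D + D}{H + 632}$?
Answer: $\frac{204931}{66} \approx 3105.0$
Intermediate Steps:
$K{\left(d \right)} = -4$ ($K{\left(d \right)} = \left(-4\right) 1 = -4$)
$r{\left(D,H \right)} = \frac{2 D}{632 + H}$
$q{\left(j \right)} = 75 - 505 j$
$q{\left(c{\left(-6 \right)} \right)} - r{\left(X{\left(5,K{\left(-4 \right)} \right)},424 \right)} = \left(75 - -3030\right) - 2 \left(-8\right) \frac{1}{632 + 424} = \left(75 + 3030\right) - 2 \left(-8\right) \frac{1}{1056} = 3105 - 2 \left(-8\right) \frac{1}{1056} = 3105 - - \frac{1}{66} = 3105 + \frac{1}{66} = \frac{204931}{66}$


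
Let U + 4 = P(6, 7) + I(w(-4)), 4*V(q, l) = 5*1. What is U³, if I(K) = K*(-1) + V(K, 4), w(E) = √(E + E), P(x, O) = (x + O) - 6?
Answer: (17 - 8*I*√2)³/64 ≈ -25.234 - 130.64*I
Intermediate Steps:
P(x, O) = -6 + O + x (P(x, O) = (O + x) - 6 = -6 + O + x)
V(q, l) = 5/4 (V(q, l) = (5*1)/4 = (¼)*5 = 5/4)
w(E) = √2*√E (w(E) = √(2*E) = √2*√E)
I(K) = 5/4 - K (I(K) = K*(-1) + 5/4 = -K + 5/4 = 5/4 - K)
U = 17/4 - 2*I*√2 (U = -4 + ((-6 + 7 + 6) + (5/4 - √2*√(-4))) = -4 + (7 + (5/4 - √2*2*I)) = -4 + (7 + (5/4 - 2*I*√2)) = -4 + (33/4 - 2*I*√2) = 17/4 - 2*I*√2 ≈ 4.25 - 2.8284*I)
U³ = (17/4 - 2*I*√2)³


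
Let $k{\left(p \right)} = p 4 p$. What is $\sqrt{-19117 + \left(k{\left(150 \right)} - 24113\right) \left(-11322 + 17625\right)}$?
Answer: $2 \sqrt{103816661} \approx 20378.0$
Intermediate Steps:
$k{\left(p \right)} = 4 p^{2}$ ($k{\left(p \right)} = 4 p p = 4 p^{2}$)
$\sqrt{-19117 + \left(k{\left(150 \right)} - 24113\right) \left(-11322 + 17625\right)} = \sqrt{-19117 + \left(4 \cdot 150^{2} - 24113\right) \left(-11322 + 17625\right)} = \sqrt{-19117 + \left(4 \cdot 22500 - 24113\right) 6303} = \sqrt{-19117 + \left(90000 - 24113\right) 6303} = \sqrt{-19117 + 65887 \cdot 6303} = \sqrt{-19117 + 415285761} = \sqrt{415266644} = 2 \sqrt{103816661}$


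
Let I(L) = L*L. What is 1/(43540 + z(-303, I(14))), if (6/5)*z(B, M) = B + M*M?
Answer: 6/451805 ≈ 1.3280e-5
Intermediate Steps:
I(L) = L**2
z(B, M) = 5*B/6 + 5*M**2/6 (z(B, M) = 5*(B + M*M)/6 = 5*(B + M**2)/6 = 5*B/6 + 5*M**2/6)
1/(43540 + z(-303, I(14))) = 1/(43540 + ((5/6)*(-303) + 5*(14**2)**2/6)) = 1/(43540 + (-505/2 + (5/6)*196**2)) = 1/(43540 + (-505/2 + (5/6)*38416)) = 1/(43540 + (-505/2 + 96040/3)) = 1/(43540 + 190565/6) = 1/(451805/6) = 6/451805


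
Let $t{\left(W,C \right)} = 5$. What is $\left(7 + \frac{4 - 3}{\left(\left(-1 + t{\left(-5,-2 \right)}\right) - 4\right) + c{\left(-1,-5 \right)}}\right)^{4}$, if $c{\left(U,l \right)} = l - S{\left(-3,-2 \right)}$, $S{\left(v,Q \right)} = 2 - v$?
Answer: $\frac{22667121}{10000} \approx 2266.7$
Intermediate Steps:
$c{\left(U,l \right)} = -5 + l$ ($c{\left(U,l \right)} = l - \left(2 - -3\right) = l - \left(2 + 3\right) = l - 5 = -5 + l$)
$\left(7 + \frac{4 - 3}{\left(\left(-1 + t{\left(-5,-2 \right)}\right) - 4\right) + c{\left(-1,-5 \right)}}\right)^{4} = \left(7 + \frac{4 - 3}{\left(\left(-1 + 5\right) - 4\right) - 10}\right)^{4} = \left(7 + 1 \frac{1}{\left(4 - 4\right) - 10}\right)^{4} = \left(7 + 1 \frac{1}{0 - 10}\right)^{4} = \left(7 + 1 \frac{1}{-10}\right)^{4} = \left(7 + 1 \left(- \frac{1}{10}\right)\right)^{4} = \left(7 - \frac{1}{10}\right)^{4} = \left(\frac{69}{10}\right)^{4} = \frac{22667121}{10000}$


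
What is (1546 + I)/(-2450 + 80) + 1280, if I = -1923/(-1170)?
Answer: 1182500419/924300 ≈ 1279.3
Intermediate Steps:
I = 641/390 (I = -1923*(-1/1170) = 641/390 ≈ 1.6436)
(1546 + I)/(-2450 + 80) + 1280 = (1546 + 641/390)/(-2450 + 80) + 1280 = (603581/390)/(-2370) + 1280 = (603581/390)*(-1/2370) + 1280 = -603581/924300 + 1280 = 1182500419/924300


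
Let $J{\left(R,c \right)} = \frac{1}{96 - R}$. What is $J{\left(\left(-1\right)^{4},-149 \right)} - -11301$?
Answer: $\frac{1073596}{95} \approx 11301.0$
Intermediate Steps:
$J{\left(\left(-1\right)^{4},-149 \right)} - -11301 = - \frac{1}{-96 + \left(-1\right)^{4}} - -11301 = - \frac{1}{-96 + 1} + 11301 = - \frac{1}{-95} + 11301 = \left(-1\right) \left(- \frac{1}{95}\right) + 11301 = \frac{1}{95} + 11301 = \frac{1073596}{95}$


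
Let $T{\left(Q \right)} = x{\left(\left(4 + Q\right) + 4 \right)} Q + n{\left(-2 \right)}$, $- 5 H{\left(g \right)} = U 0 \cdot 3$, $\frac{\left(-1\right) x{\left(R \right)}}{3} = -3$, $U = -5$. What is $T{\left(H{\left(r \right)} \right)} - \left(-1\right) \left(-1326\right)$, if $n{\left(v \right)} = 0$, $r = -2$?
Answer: $-1326$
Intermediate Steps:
$x{\left(R \right)} = 9$ ($x{\left(R \right)} = \left(-3\right) \left(-3\right) = 9$)
$H{\left(g \right)} = 0$ ($H{\left(g \right)} = - \frac{\left(-5\right) 0 \cdot 3}{5} = - \frac{0 \cdot 3}{5} = \left(- \frac{1}{5}\right) 0 = 0$)
$T{\left(Q \right)} = 9 Q$ ($T{\left(Q \right)} = 9 Q + 0 = 9 Q$)
$T{\left(H{\left(r \right)} \right)} - \left(-1\right) \left(-1326\right) = 9 \cdot 0 - \left(-1\right) \left(-1326\right) = 0 - 1326 = -1326$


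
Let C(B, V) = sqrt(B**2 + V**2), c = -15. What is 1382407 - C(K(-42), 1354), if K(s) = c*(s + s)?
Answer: 1382407 - 2*sqrt(855229) ≈ 1.3806e+6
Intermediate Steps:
K(s) = -30*s (K(s) = -15*(s + s) = -30*s)
1382407 - C(K(-42), 1354) = 1382407 - sqrt((-30*(-42))**2 + 1354**2) = 1382407 - sqrt(1260**2 + 1833316) = 1382407 - sqrt(1587600 + 1833316) = 1382407 - sqrt(3420916) = 1382407 - 2*sqrt(855229)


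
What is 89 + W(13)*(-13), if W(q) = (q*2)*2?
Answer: -587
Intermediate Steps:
W(q) = 4*q (W(q) = (2*q)*2 = 4*q)
89 + W(13)*(-13) = 89 + (4*13)*(-13) = 89 + 52*(-13) = 89 - 676 = -587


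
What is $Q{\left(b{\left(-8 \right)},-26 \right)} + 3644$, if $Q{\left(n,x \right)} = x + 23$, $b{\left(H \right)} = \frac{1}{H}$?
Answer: $3641$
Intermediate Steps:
$Q{\left(n,x \right)} = 23 + x$
$Q{\left(b{\left(-8 \right)},-26 \right)} + 3644 = \left(23 - 26\right) + 3644 = -3 + 3644 = 3641$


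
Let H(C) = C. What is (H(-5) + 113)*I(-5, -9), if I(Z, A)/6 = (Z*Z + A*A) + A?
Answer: 62856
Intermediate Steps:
I(Z, A) = 6*A + 6*A² + 6*Z² (I(Z, A) = 6*((Z*Z + A*A) + A) = 6*((Z² + A²) + A) = 6*((A² + Z²) + A) = 6*(A + A² + Z²) = 6*A + 6*A² + 6*Z²)
(H(-5) + 113)*I(-5, -9) = (-5 + 113)*(6*(-9) + 6*(-9)² + 6*(-5)²) = 108*(-54 + 6*81 + 6*25) = 108*(-54 + 486 + 150) = 108*582 = 62856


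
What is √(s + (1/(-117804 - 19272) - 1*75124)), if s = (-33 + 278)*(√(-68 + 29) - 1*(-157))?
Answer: √(-172204092473865 + 1150877073780*I*√39)/68538 ≈ 3.9947 + 191.51*I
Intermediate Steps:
s = 38465 + 245*I*√39 (s = 245*(√(-39) + 157) = 245*(I*√39 + 157) = 245*(157 + I*√39) = 38465 + 245*I*√39 ≈ 38465.0 + 1530.0*I)
√(s + (1/(-117804 - 19272) - 1*75124)) = √((38465 + 245*I*√39) + (1/(-117804 - 19272) - 1*75124)) = √((38465 + 245*I*√39) + (1/(-137076) - 75124)) = √((38465 + 245*I*√39) + (-1/137076 - 75124)) = √((38465 + 245*I*√39) - 10297697425/137076) = √(-5025069085/137076 + 245*I*√39)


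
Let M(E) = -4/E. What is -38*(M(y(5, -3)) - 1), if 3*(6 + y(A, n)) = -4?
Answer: 190/11 ≈ 17.273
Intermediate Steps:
y(A, n) = -22/3 (y(A, n) = -6 + (⅓)*(-4) = -6 - 4/3 = -22/3)
-38*(M(y(5, -3)) - 1) = -38*(-4/(-22/3) - 1) = -38*(-4*(-3/22) - 1) = -38*(6/11 - 1) = -38*(-5/11) = 190/11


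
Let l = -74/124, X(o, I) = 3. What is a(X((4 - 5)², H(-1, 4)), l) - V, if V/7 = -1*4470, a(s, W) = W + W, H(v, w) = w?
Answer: 969953/31 ≈ 31289.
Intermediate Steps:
l = -37/62 (l = -74*1/124 = -37/62 ≈ -0.59677)
a(s, W) = 2*W
V = -31290 (V = 7*(-1*4470) = 7*(-4470) = -31290)
a(X((4 - 5)², H(-1, 4)), l) - V = 2*(-37/62) - 1*(-31290) = -37/31 + 31290 = 969953/31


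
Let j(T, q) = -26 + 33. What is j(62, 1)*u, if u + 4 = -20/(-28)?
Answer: -23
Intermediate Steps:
j(T, q) = 7
u = -23/7 (u = -4 - 20/(-28) = -4 - 20*(-1/28) = -4 + 5/7 = -23/7 ≈ -3.2857)
j(62, 1)*u = 7*(-23/7) = -23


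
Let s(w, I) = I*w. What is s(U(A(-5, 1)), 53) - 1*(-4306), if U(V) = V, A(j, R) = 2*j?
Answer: 3776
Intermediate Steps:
s(U(A(-5, 1)), 53) - 1*(-4306) = 53*(2*(-5)) - 1*(-4306) = 53*(-10) + 4306 = -530 + 4306 = 3776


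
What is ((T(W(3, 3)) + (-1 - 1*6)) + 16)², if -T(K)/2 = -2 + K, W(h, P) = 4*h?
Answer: 121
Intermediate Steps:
T(K) = 4 - 2*K (T(K) = -2*(-2 + K) = 4 - 2*K)
((T(W(3, 3)) + (-1 - 1*6)) + 16)² = (((4 - 8*3) + (-1 - 1*6)) + 16)² = (((4 - 2*12) + (-1 - 6)) + 16)² = (((4 - 24) - 7) + 16)² = ((-20 - 7) + 16)² = (-27 + 16)² = (-11)² = 121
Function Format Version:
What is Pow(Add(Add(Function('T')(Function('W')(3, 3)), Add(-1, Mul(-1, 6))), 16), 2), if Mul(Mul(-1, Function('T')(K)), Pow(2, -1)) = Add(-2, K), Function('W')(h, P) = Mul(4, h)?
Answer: 121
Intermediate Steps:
Function('T')(K) = Add(4, Mul(-2, K)) (Function('T')(K) = Mul(-2, Add(-2, K)) = Add(4, Mul(-2, K)))
Pow(Add(Add(Function('T')(Function('W')(3, 3)), Add(-1, Mul(-1, 6))), 16), 2) = Pow(Add(Add(Add(4, Mul(-2, Mul(4, 3))), Add(-1, Mul(-1, 6))), 16), 2) = Pow(Add(Add(Add(4, Mul(-2, 12)), Add(-1, -6)), 16), 2) = Pow(Add(Add(Add(4, -24), -7), 16), 2) = Pow(Add(Add(-20, -7), 16), 2) = Pow(Add(-27, 16), 2) = Pow(-11, 2) = 121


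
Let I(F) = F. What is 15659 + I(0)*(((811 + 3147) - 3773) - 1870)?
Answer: 15659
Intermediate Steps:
15659 + I(0)*(((811 + 3147) - 3773) - 1870) = 15659 + 0*(((811 + 3147) - 3773) - 1870) = 15659 + 0*((3958 - 3773) - 1870) = 15659 + 0*(185 - 1870) = 15659 + 0*(-1685) = 15659 + 0 = 15659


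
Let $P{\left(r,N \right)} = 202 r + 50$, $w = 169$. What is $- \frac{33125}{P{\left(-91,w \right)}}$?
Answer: $\frac{33125}{18332} \approx 1.8069$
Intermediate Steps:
$P{\left(r,N \right)} = 50 + 202 r$
$- \frac{33125}{P{\left(-91,w \right)}} = - \frac{33125}{50 + 202 \left(-91\right)} = - \frac{33125}{50 - 18382} = - \frac{33125}{-18332} = \left(-33125\right) \left(- \frac{1}{18332}\right) = \frac{33125}{18332}$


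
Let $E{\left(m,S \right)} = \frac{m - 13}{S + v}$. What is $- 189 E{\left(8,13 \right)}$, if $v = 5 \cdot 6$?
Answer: $\frac{945}{43} \approx 21.977$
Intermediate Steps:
$v = 30$
$E{\left(m,S \right)} = \frac{-13 + m}{30 + S}$ ($E{\left(m,S \right)} = \frac{m - 13}{S + 30} = \frac{-13 + m}{30 + S}$)
$- 189 E{\left(8,13 \right)} = - 189 \frac{-13 + 8}{30 + 13} = - 189 \cdot \frac{1}{43} \left(-5\right) = \left(-189\right) \left(- \frac{5}{43}\right) = \frac{945}{43}$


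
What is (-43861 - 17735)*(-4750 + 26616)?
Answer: -1346858136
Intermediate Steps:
(-43861 - 17735)*(-4750 + 26616) = -61596*21866 = -1346858136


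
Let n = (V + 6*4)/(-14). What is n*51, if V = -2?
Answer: -561/7 ≈ -80.143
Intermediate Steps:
n = -11/7 (n = (-2 + 6*4)/(-14) = (-2 + 24)*(-1/14) = 22*(-1/14) = -11/7 ≈ -1.5714)
n*51 = -11/7*51 = -561/7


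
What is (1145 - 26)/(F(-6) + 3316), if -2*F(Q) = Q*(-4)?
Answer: 1119/3304 ≈ 0.33868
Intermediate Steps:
F(Q) = 2*Q (F(Q) = -Q*(-4)/2 = -(-2)*Q = 2*Q)
(1145 - 26)/(F(-6) + 3316) = (1145 - 26)/(2*(-6) + 3316) = 1119/(-12 + 3316) = 1119/3304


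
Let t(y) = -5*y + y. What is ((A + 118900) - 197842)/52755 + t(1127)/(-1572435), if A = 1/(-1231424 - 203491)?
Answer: -3950587067496953/2645148089247975 ≈ -1.4935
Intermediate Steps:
A = -1/1434915 (A = 1/(-1434915) = -1/1434915 ≈ -6.9691e-7)
t(y) = -4*y
((A + 118900) - 197842)/52755 + t(1127)/(-1572435) = ((-1/1434915 + 118900) - 197842)/52755 - 4*1127/(-1572435) = (170611393499/1434915 - 197842)*(1/52755) - 4508*(-1/1572435) = -113275059931/1434915*1/52755 + 4508/1572435 = -113275059931/75698940825 + 4508/1572435 = -3950587067496953/2645148089247975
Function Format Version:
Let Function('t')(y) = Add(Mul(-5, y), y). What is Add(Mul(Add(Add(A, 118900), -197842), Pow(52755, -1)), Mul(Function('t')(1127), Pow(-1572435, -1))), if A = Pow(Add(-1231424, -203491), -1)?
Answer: Rational(-3950587067496953, 2645148089247975) ≈ -1.4935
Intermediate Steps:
A = Rational(-1, 1434915) (A = Pow(-1434915, -1) = Rational(-1, 1434915) ≈ -6.9691e-7)
Function('t')(y) = Mul(-4, y)
Add(Mul(Add(Add(A, 118900), -197842), Pow(52755, -1)), Mul(Function('t')(1127), Pow(-1572435, -1))) = Add(Mul(Add(Add(Rational(-1, 1434915), 118900), -197842), Pow(52755, -1)), Mul(Mul(-4, 1127), Pow(-1572435, -1))) = Add(Mul(Add(Rational(170611393499, 1434915), -197842), Rational(1, 52755)), Mul(-4508, Rational(-1, 1572435))) = Add(Mul(Rational(-113275059931, 1434915), Rational(1, 52755)), Rational(4508, 1572435)) = Add(Rational(-113275059931, 75698940825), Rational(4508, 1572435)) = Rational(-3950587067496953, 2645148089247975)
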